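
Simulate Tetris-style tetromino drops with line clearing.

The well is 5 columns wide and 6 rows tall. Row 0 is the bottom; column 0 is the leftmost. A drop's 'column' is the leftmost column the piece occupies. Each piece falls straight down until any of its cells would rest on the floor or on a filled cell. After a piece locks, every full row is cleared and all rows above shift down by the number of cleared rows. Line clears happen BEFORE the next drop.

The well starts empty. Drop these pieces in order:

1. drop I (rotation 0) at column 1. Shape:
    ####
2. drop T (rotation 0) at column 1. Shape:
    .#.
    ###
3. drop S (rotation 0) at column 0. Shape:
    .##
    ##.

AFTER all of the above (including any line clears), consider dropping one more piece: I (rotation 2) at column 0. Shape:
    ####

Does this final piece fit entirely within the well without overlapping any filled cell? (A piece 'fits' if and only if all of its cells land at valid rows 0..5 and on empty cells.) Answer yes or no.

Drop 1: I rot0 at col 1 lands with bottom-row=0; cleared 0 line(s) (total 0); column heights now [0 1 1 1 1], max=1
Drop 2: T rot0 at col 1 lands with bottom-row=1; cleared 0 line(s) (total 0); column heights now [0 2 3 2 1], max=3
Drop 3: S rot0 at col 0 lands with bottom-row=2; cleared 0 line(s) (total 0); column heights now [3 4 4 2 1], max=4
Test piece I rot2 at col 0 (width 4): heights before test = [3 4 4 2 1]; fits = True

Answer: yes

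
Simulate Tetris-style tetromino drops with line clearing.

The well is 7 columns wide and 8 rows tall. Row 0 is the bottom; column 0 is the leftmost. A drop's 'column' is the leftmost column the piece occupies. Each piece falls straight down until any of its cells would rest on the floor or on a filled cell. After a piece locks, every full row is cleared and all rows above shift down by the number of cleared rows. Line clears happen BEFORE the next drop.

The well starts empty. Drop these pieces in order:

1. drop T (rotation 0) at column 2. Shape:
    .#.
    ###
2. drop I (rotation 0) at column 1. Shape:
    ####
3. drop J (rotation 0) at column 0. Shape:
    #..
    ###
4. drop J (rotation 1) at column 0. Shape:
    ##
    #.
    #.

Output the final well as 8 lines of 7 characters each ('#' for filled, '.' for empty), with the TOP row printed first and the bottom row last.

Answer: ##.....
#......
#......
#......
###....
.####..
...#...
..###..

Derivation:
Drop 1: T rot0 at col 2 lands with bottom-row=0; cleared 0 line(s) (total 0); column heights now [0 0 1 2 1 0 0], max=2
Drop 2: I rot0 at col 1 lands with bottom-row=2; cleared 0 line(s) (total 0); column heights now [0 3 3 3 3 0 0], max=3
Drop 3: J rot0 at col 0 lands with bottom-row=3; cleared 0 line(s) (total 0); column heights now [5 4 4 3 3 0 0], max=5
Drop 4: J rot1 at col 0 lands with bottom-row=5; cleared 0 line(s) (total 0); column heights now [8 8 4 3 3 0 0], max=8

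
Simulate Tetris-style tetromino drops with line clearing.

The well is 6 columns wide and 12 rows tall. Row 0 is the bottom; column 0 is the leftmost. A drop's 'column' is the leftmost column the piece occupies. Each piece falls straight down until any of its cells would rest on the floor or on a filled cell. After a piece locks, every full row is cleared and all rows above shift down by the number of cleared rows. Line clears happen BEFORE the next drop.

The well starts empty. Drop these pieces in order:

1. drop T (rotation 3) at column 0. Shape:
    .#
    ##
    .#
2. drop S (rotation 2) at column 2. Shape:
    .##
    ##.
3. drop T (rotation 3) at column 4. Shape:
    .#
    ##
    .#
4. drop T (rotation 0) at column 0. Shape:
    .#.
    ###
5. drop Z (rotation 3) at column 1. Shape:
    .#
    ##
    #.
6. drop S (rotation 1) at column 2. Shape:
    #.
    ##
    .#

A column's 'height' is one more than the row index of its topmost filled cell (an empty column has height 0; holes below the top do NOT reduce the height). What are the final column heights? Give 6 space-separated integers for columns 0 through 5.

Drop 1: T rot3 at col 0 lands with bottom-row=0; cleared 0 line(s) (total 0); column heights now [2 3 0 0 0 0], max=3
Drop 2: S rot2 at col 2 lands with bottom-row=0; cleared 0 line(s) (total 0); column heights now [2 3 1 2 2 0], max=3
Drop 3: T rot3 at col 4 lands with bottom-row=1; cleared 0 line(s) (total 0); column heights now [2 3 1 2 3 4], max=4
Drop 4: T rot0 at col 0 lands with bottom-row=3; cleared 0 line(s) (total 0); column heights now [4 5 4 2 3 4], max=5
Drop 5: Z rot3 at col 1 lands with bottom-row=5; cleared 0 line(s) (total 0); column heights now [4 7 8 2 3 4], max=8
Drop 6: S rot1 at col 2 lands with bottom-row=7; cleared 0 line(s) (total 0); column heights now [4 7 10 9 3 4], max=10

Answer: 4 7 10 9 3 4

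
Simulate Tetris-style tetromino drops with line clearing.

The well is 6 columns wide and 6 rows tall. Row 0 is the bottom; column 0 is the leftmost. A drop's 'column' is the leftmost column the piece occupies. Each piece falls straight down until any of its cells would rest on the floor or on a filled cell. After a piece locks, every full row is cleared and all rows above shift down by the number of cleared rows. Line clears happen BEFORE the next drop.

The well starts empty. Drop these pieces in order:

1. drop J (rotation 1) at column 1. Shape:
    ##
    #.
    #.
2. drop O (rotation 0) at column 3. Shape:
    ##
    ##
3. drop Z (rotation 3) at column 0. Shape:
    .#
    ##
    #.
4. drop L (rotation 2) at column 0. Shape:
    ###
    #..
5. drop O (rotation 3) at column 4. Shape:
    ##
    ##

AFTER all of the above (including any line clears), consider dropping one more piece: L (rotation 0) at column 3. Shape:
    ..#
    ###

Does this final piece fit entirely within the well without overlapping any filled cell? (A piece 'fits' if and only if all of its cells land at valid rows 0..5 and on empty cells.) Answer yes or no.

Answer: yes

Derivation:
Drop 1: J rot1 at col 1 lands with bottom-row=0; cleared 0 line(s) (total 0); column heights now [0 3 3 0 0 0], max=3
Drop 2: O rot0 at col 3 lands with bottom-row=0; cleared 0 line(s) (total 0); column heights now [0 3 3 2 2 0], max=3
Drop 3: Z rot3 at col 0 lands with bottom-row=2; cleared 0 line(s) (total 0); column heights now [4 5 3 2 2 0], max=5
Drop 4: L rot2 at col 0 lands with bottom-row=4; cleared 0 line(s) (total 0); column heights now [6 6 6 2 2 0], max=6
Drop 5: O rot3 at col 4 lands with bottom-row=2; cleared 0 line(s) (total 0); column heights now [6 6 6 2 4 4], max=6
Test piece L rot0 at col 3 (width 3): heights before test = [6 6 6 2 4 4]; fits = True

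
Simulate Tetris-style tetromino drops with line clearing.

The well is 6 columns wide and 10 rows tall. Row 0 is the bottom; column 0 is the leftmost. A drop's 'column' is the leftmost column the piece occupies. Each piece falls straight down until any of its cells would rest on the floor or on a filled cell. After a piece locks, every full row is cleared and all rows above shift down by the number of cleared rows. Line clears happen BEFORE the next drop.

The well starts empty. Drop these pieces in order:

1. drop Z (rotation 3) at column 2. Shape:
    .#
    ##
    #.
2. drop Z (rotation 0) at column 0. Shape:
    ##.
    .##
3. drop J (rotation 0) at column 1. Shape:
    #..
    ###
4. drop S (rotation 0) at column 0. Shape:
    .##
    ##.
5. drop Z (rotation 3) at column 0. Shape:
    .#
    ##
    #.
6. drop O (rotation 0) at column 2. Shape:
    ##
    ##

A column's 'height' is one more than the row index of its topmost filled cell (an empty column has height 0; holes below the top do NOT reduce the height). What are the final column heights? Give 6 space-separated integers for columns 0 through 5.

Drop 1: Z rot3 at col 2 lands with bottom-row=0; cleared 0 line(s) (total 0); column heights now [0 0 2 3 0 0], max=3
Drop 2: Z rot0 at col 0 lands with bottom-row=2; cleared 0 line(s) (total 0); column heights now [4 4 3 3 0 0], max=4
Drop 3: J rot0 at col 1 lands with bottom-row=4; cleared 0 line(s) (total 0); column heights now [4 6 5 5 0 0], max=6
Drop 4: S rot0 at col 0 lands with bottom-row=6; cleared 0 line(s) (total 0); column heights now [7 8 8 5 0 0], max=8
Drop 5: Z rot3 at col 0 lands with bottom-row=7; cleared 0 line(s) (total 0); column heights now [9 10 8 5 0 0], max=10
Drop 6: O rot0 at col 2 lands with bottom-row=8; cleared 0 line(s) (total 0); column heights now [9 10 10 10 0 0], max=10

Answer: 9 10 10 10 0 0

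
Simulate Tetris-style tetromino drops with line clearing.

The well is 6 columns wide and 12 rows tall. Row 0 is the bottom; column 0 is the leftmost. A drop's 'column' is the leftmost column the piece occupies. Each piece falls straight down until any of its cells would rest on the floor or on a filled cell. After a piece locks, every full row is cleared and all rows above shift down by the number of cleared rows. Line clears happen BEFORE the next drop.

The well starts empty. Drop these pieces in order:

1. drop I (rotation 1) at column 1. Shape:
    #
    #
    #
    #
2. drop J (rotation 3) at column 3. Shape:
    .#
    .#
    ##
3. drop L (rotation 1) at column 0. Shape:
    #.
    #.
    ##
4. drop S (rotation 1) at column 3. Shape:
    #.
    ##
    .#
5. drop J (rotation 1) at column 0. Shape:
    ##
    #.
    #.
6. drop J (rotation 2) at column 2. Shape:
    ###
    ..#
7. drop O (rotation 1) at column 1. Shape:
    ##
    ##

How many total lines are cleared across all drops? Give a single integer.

Drop 1: I rot1 at col 1 lands with bottom-row=0; cleared 0 line(s) (total 0); column heights now [0 4 0 0 0 0], max=4
Drop 2: J rot3 at col 3 lands with bottom-row=0; cleared 0 line(s) (total 0); column heights now [0 4 0 1 3 0], max=4
Drop 3: L rot1 at col 0 lands with bottom-row=4; cleared 0 line(s) (total 0); column heights now [7 5 0 1 3 0], max=7
Drop 4: S rot1 at col 3 lands with bottom-row=3; cleared 0 line(s) (total 0); column heights now [7 5 0 6 5 0], max=7
Drop 5: J rot1 at col 0 lands with bottom-row=7; cleared 0 line(s) (total 0); column heights now [10 10 0 6 5 0], max=10
Drop 6: J rot2 at col 2 lands with bottom-row=5; cleared 0 line(s) (total 0); column heights now [10 10 7 7 7 0], max=10
Drop 7: O rot1 at col 1 lands with bottom-row=10; cleared 0 line(s) (total 0); column heights now [10 12 12 7 7 0], max=12

Answer: 0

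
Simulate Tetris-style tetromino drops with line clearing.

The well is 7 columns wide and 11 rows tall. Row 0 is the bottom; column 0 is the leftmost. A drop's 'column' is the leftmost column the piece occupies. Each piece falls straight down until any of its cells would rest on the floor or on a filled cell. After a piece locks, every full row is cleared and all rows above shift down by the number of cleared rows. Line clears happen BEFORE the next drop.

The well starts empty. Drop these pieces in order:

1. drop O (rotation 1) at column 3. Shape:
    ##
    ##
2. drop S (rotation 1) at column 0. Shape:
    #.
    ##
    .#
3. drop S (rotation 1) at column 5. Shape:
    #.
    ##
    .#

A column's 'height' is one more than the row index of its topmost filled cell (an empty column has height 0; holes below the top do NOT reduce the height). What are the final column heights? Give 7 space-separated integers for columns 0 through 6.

Drop 1: O rot1 at col 3 lands with bottom-row=0; cleared 0 line(s) (total 0); column heights now [0 0 0 2 2 0 0], max=2
Drop 2: S rot1 at col 0 lands with bottom-row=0; cleared 0 line(s) (total 0); column heights now [3 2 0 2 2 0 0], max=3
Drop 3: S rot1 at col 5 lands with bottom-row=0; cleared 0 line(s) (total 0); column heights now [3 2 0 2 2 3 2], max=3

Answer: 3 2 0 2 2 3 2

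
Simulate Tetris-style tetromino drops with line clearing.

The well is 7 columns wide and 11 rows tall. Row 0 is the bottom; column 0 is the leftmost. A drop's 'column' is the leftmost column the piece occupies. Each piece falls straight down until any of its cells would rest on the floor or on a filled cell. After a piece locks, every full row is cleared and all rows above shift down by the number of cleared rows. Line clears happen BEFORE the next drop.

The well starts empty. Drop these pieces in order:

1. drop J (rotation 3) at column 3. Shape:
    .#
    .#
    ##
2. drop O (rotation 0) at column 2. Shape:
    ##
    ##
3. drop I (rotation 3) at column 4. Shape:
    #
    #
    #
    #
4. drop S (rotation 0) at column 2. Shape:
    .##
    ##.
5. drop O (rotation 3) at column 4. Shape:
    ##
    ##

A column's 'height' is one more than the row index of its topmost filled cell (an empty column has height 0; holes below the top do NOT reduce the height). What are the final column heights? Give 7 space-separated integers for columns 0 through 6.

Answer: 0 0 7 8 10 10 0

Derivation:
Drop 1: J rot3 at col 3 lands with bottom-row=0; cleared 0 line(s) (total 0); column heights now [0 0 0 1 3 0 0], max=3
Drop 2: O rot0 at col 2 lands with bottom-row=1; cleared 0 line(s) (total 0); column heights now [0 0 3 3 3 0 0], max=3
Drop 3: I rot3 at col 4 lands with bottom-row=3; cleared 0 line(s) (total 0); column heights now [0 0 3 3 7 0 0], max=7
Drop 4: S rot0 at col 2 lands with bottom-row=6; cleared 0 line(s) (total 0); column heights now [0 0 7 8 8 0 0], max=8
Drop 5: O rot3 at col 4 lands with bottom-row=8; cleared 0 line(s) (total 0); column heights now [0 0 7 8 10 10 0], max=10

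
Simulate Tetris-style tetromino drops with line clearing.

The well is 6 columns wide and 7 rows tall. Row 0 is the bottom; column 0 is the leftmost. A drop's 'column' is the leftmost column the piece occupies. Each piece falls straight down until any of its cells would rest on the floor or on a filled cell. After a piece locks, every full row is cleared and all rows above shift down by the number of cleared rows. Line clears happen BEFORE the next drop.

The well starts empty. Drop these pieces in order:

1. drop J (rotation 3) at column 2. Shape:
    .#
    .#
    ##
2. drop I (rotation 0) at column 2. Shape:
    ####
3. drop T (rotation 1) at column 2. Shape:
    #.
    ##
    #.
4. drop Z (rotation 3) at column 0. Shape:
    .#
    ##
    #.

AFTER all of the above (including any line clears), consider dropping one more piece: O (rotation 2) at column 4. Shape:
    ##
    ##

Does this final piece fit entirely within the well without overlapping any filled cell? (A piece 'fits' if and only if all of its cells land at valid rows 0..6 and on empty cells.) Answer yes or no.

Drop 1: J rot3 at col 2 lands with bottom-row=0; cleared 0 line(s) (total 0); column heights now [0 0 1 3 0 0], max=3
Drop 2: I rot0 at col 2 lands with bottom-row=3; cleared 0 line(s) (total 0); column heights now [0 0 4 4 4 4], max=4
Drop 3: T rot1 at col 2 lands with bottom-row=4; cleared 0 line(s) (total 0); column heights now [0 0 7 6 4 4], max=7
Drop 4: Z rot3 at col 0 lands with bottom-row=0; cleared 0 line(s) (total 0); column heights now [2 3 7 6 4 4], max=7
Test piece O rot2 at col 4 (width 2): heights before test = [2 3 7 6 4 4]; fits = True

Answer: yes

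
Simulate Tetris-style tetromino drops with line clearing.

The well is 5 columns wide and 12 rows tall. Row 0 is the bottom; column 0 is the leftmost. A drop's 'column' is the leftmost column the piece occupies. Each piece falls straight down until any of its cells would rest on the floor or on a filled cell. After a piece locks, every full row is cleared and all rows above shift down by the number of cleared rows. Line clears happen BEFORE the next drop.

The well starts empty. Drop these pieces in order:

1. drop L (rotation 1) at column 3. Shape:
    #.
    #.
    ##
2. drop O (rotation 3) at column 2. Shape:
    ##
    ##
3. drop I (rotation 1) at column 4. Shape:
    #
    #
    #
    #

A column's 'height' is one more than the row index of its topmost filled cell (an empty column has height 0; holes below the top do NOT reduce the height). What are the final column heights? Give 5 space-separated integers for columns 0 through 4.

Answer: 0 0 5 5 5

Derivation:
Drop 1: L rot1 at col 3 lands with bottom-row=0; cleared 0 line(s) (total 0); column heights now [0 0 0 3 1], max=3
Drop 2: O rot3 at col 2 lands with bottom-row=3; cleared 0 line(s) (total 0); column heights now [0 0 5 5 1], max=5
Drop 3: I rot1 at col 4 lands with bottom-row=1; cleared 0 line(s) (total 0); column heights now [0 0 5 5 5], max=5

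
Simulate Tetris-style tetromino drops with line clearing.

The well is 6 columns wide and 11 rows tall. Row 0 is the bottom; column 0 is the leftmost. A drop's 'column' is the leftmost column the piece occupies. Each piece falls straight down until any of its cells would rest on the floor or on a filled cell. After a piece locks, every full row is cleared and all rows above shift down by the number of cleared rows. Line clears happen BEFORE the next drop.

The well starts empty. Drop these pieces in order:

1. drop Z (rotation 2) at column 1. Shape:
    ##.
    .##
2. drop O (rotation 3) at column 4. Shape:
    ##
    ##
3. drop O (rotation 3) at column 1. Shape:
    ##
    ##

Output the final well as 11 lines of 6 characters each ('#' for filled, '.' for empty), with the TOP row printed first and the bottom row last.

Drop 1: Z rot2 at col 1 lands with bottom-row=0; cleared 0 line(s) (total 0); column heights now [0 2 2 1 0 0], max=2
Drop 2: O rot3 at col 4 lands with bottom-row=0; cleared 0 line(s) (total 0); column heights now [0 2 2 1 2 2], max=2
Drop 3: O rot3 at col 1 lands with bottom-row=2; cleared 0 line(s) (total 0); column heights now [0 4 4 1 2 2], max=4

Answer: ......
......
......
......
......
......
......
.##...
.##...
.##.##
..####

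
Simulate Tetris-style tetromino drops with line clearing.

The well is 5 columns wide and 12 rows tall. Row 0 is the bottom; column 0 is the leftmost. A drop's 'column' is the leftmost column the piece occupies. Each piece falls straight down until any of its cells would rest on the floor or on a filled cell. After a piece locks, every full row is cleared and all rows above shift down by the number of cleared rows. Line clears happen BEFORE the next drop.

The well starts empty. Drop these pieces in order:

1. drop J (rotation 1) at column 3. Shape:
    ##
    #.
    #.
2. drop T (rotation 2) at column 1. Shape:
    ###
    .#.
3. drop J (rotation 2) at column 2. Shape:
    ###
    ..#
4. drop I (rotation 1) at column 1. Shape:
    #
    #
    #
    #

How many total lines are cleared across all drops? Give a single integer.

Answer: 0

Derivation:
Drop 1: J rot1 at col 3 lands with bottom-row=0; cleared 0 line(s) (total 0); column heights now [0 0 0 3 3], max=3
Drop 2: T rot2 at col 1 lands with bottom-row=2; cleared 0 line(s) (total 0); column heights now [0 4 4 4 3], max=4
Drop 3: J rot2 at col 2 lands with bottom-row=3; cleared 0 line(s) (total 0); column heights now [0 4 5 5 5], max=5
Drop 4: I rot1 at col 1 lands with bottom-row=4; cleared 0 line(s) (total 0); column heights now [0 8 5 5 5], max=8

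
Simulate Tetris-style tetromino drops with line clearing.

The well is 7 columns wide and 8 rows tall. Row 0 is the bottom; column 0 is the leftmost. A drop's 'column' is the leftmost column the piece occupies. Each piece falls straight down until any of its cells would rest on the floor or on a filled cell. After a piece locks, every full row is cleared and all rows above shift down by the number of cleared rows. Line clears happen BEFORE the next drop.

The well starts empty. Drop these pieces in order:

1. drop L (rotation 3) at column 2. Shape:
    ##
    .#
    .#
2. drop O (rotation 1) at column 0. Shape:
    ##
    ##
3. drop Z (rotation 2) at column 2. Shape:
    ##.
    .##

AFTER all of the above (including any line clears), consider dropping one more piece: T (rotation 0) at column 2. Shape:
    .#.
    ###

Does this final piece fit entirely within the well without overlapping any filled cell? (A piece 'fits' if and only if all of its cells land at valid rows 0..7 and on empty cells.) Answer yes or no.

Answer: yes

Derivation:
Drop 1: L rot3 at col 2 lands with bottom-row=0; cleared 0 line(s) (total 0); column heights now [0 0 3 3 0 0 0], max=3
Drop 2: O rot1 at col 0 lands with bottom-row=0; cleared 0 line(s) (total 0); column heights now [2 2 3 3 0 0 0], max=3
Drop 3: Z rot2 at col 2 lands with bottom-row=3; cleared 0 line(s) (total 0); column heights now [2 2 5 5 4 0 0], max=5
Test piece T rot0 at col 2 (width 3): heights before test = [2 2 5 5 4 0 0]; fits = True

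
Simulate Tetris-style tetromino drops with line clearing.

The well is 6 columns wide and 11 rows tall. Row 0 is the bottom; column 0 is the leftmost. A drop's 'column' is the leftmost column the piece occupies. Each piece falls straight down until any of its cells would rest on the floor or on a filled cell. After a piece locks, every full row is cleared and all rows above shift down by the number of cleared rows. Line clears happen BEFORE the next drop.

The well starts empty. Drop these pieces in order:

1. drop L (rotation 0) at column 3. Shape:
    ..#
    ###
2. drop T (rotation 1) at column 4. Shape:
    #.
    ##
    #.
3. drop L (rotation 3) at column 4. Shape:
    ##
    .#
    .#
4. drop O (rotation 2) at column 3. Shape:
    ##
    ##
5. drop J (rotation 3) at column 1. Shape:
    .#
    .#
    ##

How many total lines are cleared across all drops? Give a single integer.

Answer: 0

Derivation:
Drop 1: L rot0 at col 3 lands with bottom-row=0; cleared 0 line(s) (total 0); column heights now [0 0 0 1 1 2], max=2
Drop 2: T rot1 at col 4 lands with bottom-row=1; cleared 0 line(s) (total 0); column heights now [0 0 0 1 4 3], max=4
Drop 3: L rot3 at col 4 lands with bottom-row=3; cleared 0 line(s) (total 0); column heights now [0 0 0 1 6 6], max=6
Drop 4: O rot2 at col 3 lands with bottom-row=6; cleared 0 line(s) (total 0); column heights now [0 0 0 8 8 6], max=8
Drop 5: J rot3 at col 1 lands with bottom-row=0; cleared 0 line(s) (total 0); column heights now [0 1 3 8 8 6], max=8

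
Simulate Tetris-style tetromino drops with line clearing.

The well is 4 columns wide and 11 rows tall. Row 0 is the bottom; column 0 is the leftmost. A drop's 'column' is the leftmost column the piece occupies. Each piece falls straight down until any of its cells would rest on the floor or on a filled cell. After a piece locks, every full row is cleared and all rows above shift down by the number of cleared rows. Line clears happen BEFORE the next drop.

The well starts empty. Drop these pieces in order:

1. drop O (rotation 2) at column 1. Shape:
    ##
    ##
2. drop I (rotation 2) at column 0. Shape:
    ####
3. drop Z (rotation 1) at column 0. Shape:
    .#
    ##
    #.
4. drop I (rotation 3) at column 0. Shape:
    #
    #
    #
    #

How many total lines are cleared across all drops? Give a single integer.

Answer: 1

Derivation:
Drop 1: O rot2 at col 1 lands with bottom-row=0; cleared 0 line(s) (total 0); column heights now [0 2 2 0], max=2
Drop 2: I rot2 at col 0 lands with bottom-row=2; cleared 1 line(s) (total 1); column heights now [0 2 2 0], max=2
Drop 3: Z rot1 at col 0 lands with bottom-row=1; cleared 0 line(s) (total 1); column heights now [3 4 2 0], max=4
Drop 4: I rot3 at col 0 lands with bottom-row=3; cleared 0 line(s) (total 1); column heights now [7 4 2 0], max=7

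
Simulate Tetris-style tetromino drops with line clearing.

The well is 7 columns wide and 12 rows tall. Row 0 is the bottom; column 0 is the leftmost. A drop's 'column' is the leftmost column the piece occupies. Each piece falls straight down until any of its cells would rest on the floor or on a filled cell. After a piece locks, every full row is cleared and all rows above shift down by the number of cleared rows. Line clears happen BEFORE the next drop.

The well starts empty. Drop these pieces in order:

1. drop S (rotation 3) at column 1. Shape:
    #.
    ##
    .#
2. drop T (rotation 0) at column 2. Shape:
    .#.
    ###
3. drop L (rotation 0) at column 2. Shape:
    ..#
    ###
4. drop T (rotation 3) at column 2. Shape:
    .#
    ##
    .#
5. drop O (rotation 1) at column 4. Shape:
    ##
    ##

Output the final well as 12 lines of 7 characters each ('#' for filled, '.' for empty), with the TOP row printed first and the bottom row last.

Drop 1: S rot3 at col 1 lands with bottom-row=0; cleared 0 line(s) (total 0); column heights now [0 3 2 0 0 0 0], max=3
Drop 2: T rot0 at col 2 lands with bottom-row=2; cleared 0 line(s) (total 0); column heights now [0 3 3 4 3 0 0], max=4
Drop 3: L rot0 at col 2 lands with bottom-row=4; cleared 0 line(s) (total 0); column heights now [0 3 5 5 6 0 0], max=6
Drop 4: T rot3 at col 2 lands with bottom-row=5; cleared 0 line(s) (total 0); column heights now [0 3 7 8 6 0 0], max=8
Drop 5: O rot1 at col 4 lands with bottom-row=6; cleared 0 line(s) (total 0); column heights now [0 3 7 8 8 8 0], max=8

Answer: .......
.......
.......
.......
...###.
..####.
...##..
..###..
...#...
.####..
.##....
..#....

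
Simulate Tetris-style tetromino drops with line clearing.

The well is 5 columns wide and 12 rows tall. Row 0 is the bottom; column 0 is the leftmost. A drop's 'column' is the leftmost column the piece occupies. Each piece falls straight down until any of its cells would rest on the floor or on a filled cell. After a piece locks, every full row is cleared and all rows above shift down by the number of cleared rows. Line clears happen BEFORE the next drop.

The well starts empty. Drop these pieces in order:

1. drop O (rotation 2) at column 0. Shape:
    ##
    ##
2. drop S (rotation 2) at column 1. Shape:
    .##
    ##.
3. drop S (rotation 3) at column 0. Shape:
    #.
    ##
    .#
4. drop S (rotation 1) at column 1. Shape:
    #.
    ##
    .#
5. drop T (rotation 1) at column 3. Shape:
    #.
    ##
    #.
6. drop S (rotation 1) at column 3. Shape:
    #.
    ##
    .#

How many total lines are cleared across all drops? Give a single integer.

Drop 1: O rot2 at col 0 lands with bottom-row=0; cleared 0 line(s) (total 0); column heights now [2 2 0 0 0], max=2
Drop 2: S rot2 at col 1 lands with bottom-row=2; cleared 0 line(s) (total 0); column heights now [2 3 4 4 0], max=4
Drop 3: S rot3 at col 0 lands with bottom-row=3; cleared 0 line(s) (total 0); column heights now [6 5 4 4 0], max=6
Drop 4: S rot1 at col 1 lands with bottom-row=4; cleared 0 line(s) (total 0); column heights now [6 7 6 4 0], max=7
Drop 5: T rot1 at col 3 lands with bottom-row=4; cleared 1 line(s) (total 1); column heights now [5 6 5 6 0], max=6
Drop 6: S rot1 at col 3 lands with bottom-row=5; cleared 0 line(s) (total 1); column heights now [5 6 5 8 7], max=8

Answer: 1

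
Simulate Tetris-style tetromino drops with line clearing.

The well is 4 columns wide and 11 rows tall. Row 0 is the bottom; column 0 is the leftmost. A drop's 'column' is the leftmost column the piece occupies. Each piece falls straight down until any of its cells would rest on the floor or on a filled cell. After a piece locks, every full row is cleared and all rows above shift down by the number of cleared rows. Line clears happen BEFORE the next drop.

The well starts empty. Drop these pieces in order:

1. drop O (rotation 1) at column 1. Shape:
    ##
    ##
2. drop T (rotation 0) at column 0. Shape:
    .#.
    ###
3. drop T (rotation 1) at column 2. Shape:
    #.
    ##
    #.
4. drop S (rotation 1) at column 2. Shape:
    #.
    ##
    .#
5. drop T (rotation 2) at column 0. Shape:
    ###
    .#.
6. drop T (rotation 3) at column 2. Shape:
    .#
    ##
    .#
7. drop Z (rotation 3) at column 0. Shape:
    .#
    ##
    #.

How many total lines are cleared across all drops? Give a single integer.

Answer: 2

Derivation:
Drop 1: O rot1 at col 1 lands with bottom-row=0; cleared 0 line(s) (total 0); column heights now [0 2 2 0], max=2
Drop 2: T rot0 at col 0 lands with bottom-row=2; cleared 0 line(s) (total 0); column heights now [3 4 3 0], max=4
Drop 3: T rot1 at col 2 lands with bottom-row=3; cleared 0 line(s) (total 0); column heights now [3 4 6 5], max=6
Drop 4: S rot1 at col 2 lands with bottom-row=5; cleared 0 line(s) (total 0); column heights now [3 4 8 7], max=8
Drop 5: T rot2 at col 0 lands with bottom-row=7; cleared 0 line(s) (total 0); column heights now [9 9 9 7], max=9
Drop 6: T rot3 at col 2 lands with bottom-row=8; cleared 1 line(s) (total 1); column heights now [3 8 9 10], max=10
Drop 7: Z rot3 at col 0 lands with bottom-row=7; cleared 1 line(s) (total 2); column heights now [8 9 8 9], max=9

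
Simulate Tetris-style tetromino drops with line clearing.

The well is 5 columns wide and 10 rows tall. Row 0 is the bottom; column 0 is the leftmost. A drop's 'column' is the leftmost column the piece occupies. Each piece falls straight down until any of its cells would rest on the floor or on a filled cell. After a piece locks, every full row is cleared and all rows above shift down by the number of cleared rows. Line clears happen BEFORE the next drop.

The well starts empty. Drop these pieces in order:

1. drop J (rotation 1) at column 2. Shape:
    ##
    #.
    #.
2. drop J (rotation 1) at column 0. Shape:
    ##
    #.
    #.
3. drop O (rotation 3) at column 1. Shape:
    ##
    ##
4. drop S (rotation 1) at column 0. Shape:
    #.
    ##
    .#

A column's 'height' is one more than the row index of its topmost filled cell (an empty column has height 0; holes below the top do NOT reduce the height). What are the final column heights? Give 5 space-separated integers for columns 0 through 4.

Answer: 8 7 5 3 0

Derivation:
Drop 1: J rot1 at col 2 lands with bottom-row=0; cleared 0 line(s) (total 0); column heights now [0 0 3 3 0], max=3
Drop 2: J rot1 at col 0 lands with bottom-row=0; cleared 0 line(s) (total 0); column heights now [3 3 3 3 0], max=3
Drop 3: O rot3 at col 1 lands with bottom-row=3; cleared 0 line(s) (total 0); column heights now [3 5 5 3 0], max=5
Drop 4: S rot1 at col 0 lands with bottom-row=5; cleared 0 line(s) (total 0); column heights now [8 7 5 3 0], max=8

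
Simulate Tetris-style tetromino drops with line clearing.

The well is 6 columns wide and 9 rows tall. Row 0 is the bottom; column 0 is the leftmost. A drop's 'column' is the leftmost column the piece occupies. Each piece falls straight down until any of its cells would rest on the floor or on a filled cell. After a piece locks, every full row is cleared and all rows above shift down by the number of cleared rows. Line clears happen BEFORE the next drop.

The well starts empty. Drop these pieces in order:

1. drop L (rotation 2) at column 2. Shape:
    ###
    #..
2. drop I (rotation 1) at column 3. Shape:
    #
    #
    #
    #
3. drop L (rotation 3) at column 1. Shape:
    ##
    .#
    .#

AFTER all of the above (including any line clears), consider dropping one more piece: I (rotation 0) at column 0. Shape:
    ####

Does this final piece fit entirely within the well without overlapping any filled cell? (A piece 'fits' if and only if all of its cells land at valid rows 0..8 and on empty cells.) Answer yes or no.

Answer: yes

Derivation:
Drop 1: L rot2 at col 2 lands with bottom-row=0; cleared 0 line(s) (total 0); column heights now [0 0 2 2 2 0], max=2
Drop 2: I rot1 at col 3 lands with bottom-row=2; cleared 0 line(s) (total 0); column heights now [0 0 2 6 2 0], max=6
Drop 3: L rot3 at col 1 lands with bottom-row=2; cleared 0 line(s) (total 0); column heights now [0 5 5 6 2 0], max=6
Test piece I rot0 at col 0 (width 4): heights before test = [0 5 5 6 2 0]; fits = True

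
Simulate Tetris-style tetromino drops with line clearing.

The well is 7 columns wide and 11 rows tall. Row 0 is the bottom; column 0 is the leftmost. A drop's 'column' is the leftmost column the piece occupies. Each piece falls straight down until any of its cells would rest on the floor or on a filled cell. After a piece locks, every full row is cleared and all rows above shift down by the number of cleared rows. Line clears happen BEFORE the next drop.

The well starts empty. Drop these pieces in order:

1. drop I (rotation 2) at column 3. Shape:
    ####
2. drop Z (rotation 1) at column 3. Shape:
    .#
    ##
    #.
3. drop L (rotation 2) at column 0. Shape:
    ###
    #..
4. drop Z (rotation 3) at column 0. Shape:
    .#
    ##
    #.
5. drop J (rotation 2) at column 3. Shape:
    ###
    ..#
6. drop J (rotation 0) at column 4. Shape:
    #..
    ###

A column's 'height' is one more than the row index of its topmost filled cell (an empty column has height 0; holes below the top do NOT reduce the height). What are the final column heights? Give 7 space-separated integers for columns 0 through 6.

Answer: 4 5 2 5 7 6 6

Derivation:
Drop 1: I rot2 at col 3 lands with bottom-row=0; cleared 0 line(s) (total 0); column heights now [0 0 0 1 1 1 1], max=1
Drop 2: Z rot1 at col 3 lands with bottom-row=1; cleared 0 line(s) (total 0); column heights now [0 0 0 3 4 1 1], max=4
Drop 3: L rot2 at col 0 lands with bottom-row=0; cleared 0 line(s) (total 0); column heights now [2 2 2 3 4 1 1], max=4
Drop 4: Z rot3 at col 0 lands with bottom-row=2; cleared 0 line(s) (total 0); column heights now [4 5 2 3 4 1 1], max=5
Drop 5: J rot2 at col 3 lands with bottom-row=3; cleared 0 line(s) (total 0); column heights now [4 5 2 5 5 5 1], max=5
Drop 6: J rot0 at col 4 lands with bottom-row=5; cleared 0 line(s) (total 0); column heights now [4 5 2 5 7 6 6], max=7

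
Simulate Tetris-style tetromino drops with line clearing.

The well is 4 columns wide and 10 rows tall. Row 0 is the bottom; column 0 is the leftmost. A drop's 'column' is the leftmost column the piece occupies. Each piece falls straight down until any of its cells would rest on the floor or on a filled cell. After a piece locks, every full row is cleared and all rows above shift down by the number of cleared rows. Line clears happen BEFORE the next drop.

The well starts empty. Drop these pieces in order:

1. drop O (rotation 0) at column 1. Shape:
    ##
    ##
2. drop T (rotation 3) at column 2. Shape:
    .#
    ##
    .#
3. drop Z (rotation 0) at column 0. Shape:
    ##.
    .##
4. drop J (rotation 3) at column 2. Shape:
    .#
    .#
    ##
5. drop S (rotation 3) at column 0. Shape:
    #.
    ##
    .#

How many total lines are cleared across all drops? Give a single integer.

Drop 1: O rot0 at col 1 lands with bottom-row=0; cleared 0 line(s) (total 0); column heights now [0 2 2 0], max=2
Drop 2: T rot3 at col 2 lands with bottom-row=1; cleared 0 line(s) (total 0); column heights now [0 2 3 4], max=4
Drop 3: Z rot0 at col 0 lands with bottom-row=3; cleared 0 line(s) (total 0); column heights now [5 5 4 4], max=5
Drop 4: J rot3 at col 2 lands with bottom-row=4; cleared 1 line(s) (total 1); column heights now [0 4 4 6], max=6
Drop 5: S rot3 at col 0 lands with bottom-row=4; cleared 0 line(s) (total 1); column heights now [7 6 4 6], max=7

Answer: 1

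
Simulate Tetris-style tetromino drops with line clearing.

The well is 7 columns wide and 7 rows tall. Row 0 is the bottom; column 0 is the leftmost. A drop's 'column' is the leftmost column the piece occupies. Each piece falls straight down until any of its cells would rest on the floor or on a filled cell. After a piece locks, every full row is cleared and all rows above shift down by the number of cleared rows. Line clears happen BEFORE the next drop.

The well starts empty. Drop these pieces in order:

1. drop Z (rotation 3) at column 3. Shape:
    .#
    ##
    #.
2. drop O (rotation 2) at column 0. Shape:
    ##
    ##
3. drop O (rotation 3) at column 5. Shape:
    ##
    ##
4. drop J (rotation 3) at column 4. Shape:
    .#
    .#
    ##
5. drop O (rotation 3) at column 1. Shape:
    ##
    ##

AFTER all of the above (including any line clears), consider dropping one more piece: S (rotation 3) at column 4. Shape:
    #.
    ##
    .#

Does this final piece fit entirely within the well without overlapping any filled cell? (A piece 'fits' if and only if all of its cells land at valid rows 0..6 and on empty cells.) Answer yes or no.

Drop 1: Z rot3 at col 3 lands with bottom-row=0; cleared 0 line(s) (total 0); column heights now [0 0 0 2 3 0 0], max=3
Drop 2: O rot2 at col 0 lands with bottom-row=0; cleared 0 line(s) (total 0); column heights now [2 2 0 2 3 0 0], max=3
Drop 3: O rot3 at col 5 lands with bottom-row=0; cleared 0 line(s) (total 0); column heights now [2 2 0 2 3 2 2], max=3
Drop 4: J rot3 at col 4 lands with bottom-row=3; cleared 0 line(s) (total 0); column heights now [2 2 0 2 4 6 2], max=6
Drop 5: O rot3 at col 1 lands with bottom-row=2; cleared 0 line(s) (total 0); column heights now [2 4 4 2 4 6 2], max=6
Test piece S rot3 at col 4 (width 2): heights before test = [2 4 4 2 4 6 2]; fits = False

Answer: no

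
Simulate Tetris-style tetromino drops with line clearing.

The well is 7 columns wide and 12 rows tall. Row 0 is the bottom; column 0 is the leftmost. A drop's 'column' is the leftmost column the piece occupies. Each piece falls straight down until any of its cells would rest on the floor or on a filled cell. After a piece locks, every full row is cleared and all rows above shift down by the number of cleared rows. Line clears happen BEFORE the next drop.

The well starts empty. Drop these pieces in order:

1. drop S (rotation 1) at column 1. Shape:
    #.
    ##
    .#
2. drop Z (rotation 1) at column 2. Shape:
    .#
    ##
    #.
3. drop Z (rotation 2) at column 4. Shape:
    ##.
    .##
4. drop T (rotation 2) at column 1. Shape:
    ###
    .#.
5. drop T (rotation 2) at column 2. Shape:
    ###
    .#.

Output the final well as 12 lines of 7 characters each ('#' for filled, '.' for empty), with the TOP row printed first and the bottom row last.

Drop 1: S rot1 at col 1 lands with bottom-row=0; cleared 0 line(s) (total 0); column heights now [0 3 2 0 0 0 0], max=3
Drop 2: Z rot1 at col 2 lands with bottom-row=2; cleared 0 line(s) (total 0); column heights now [0 3 4 5 0 0 0], max=5
Drop 3: Z rot2 at col 4 lands with bottom-row=0; cleared 0 line(s) (total 0); column heights now [0 3 4 5 2 2 1], max=5
Drop 4: T rot2 at col 1 lands with bottom-row=4; cleared 0 line(s) (total 0); column heights now [0 6 6 6 2 2 1], max=6
Drop 5: T rot2 at col 2 lands with bottom-row=6; cleared 0 line(s) (total 0); column heights now [0 6 8 8 8 2 1], max=8

Answer: .......
.......
.......
.......
..###..
...#...
.###...
..##...
..##...
.##....
.##.##.
..#..##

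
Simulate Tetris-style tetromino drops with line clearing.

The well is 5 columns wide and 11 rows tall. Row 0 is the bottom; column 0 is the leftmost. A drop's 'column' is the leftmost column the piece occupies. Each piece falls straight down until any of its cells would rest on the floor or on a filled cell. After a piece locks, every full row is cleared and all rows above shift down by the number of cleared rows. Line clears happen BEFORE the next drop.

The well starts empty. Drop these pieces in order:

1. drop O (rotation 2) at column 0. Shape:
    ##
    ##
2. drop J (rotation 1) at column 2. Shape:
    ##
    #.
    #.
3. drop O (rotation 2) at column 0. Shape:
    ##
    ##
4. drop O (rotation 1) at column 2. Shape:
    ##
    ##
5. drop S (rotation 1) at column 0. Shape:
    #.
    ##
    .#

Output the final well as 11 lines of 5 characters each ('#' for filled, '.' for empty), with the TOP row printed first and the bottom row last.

Answer: .....
.....
.....
.....
#....
##...
.###.
####.
####.
###..
###..

Derivation:
Drop 1: O rot2 at col 0 lands with bottom-row=0; cleared 0 line(s) (total 0); column heights now [2 2 0 0 0], max=2
Drop 2: J rot1 at col 2 lands with bottom-row=0; cleared 0 line(s) (total 0); column heights now [2 2 3 3 0], max=3
Drop 3: O rot2 at col 0 lands with bottom-row=2; cleared 0 line(s) (total 0); column heights now [4 4 3 3 0], max=4
Drop 4: O rot1 at col 2 lands with bottom-row=3; cleared 0 line(s) (total 0); column heights now [4 4 5 5 0], max=5
Drop 5: S rot1 at col 0 lands with bottom-row=4; cleared 0 line(s) (total 0); column heights now [7 6 5 5 0], max=7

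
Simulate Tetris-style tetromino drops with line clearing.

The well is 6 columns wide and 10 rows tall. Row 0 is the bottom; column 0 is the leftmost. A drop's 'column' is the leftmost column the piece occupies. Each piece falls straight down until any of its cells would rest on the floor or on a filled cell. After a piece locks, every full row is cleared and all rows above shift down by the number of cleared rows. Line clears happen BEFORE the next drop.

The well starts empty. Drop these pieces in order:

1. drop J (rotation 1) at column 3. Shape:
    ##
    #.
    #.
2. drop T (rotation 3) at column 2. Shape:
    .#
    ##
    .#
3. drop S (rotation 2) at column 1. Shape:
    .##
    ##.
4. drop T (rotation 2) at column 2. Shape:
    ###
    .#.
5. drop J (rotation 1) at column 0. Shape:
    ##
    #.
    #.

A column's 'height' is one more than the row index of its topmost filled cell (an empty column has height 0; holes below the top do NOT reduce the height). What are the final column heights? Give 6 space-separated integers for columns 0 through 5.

Answer: 7 7 9 9 9 0

Derivation:
Drop 1: J rot1 at col 3 lands with bottom-row=0; cleared 0 line(s) (total 0); column heights now [0 0 0 3 3 0], max=3
Drop 2: T rot3 at col 2 lands with bottom-row=3; cleared 0 line(s) (total 0); column heights now [0 0 5 6 3 0], max=6
Drop 3: S rot2 at col 1 lands with bottom-row=5; cleared 0 line(s) (total 0); column heights now [0 6 7 7 3 0], max=7
Drop 4: T rot2 at col 2 lands with bottom-row=7; cleared 0 line(s) (total 0); column heights now [0 6 9 9 9 0], max=9
Drop 5: J rot1 at col 0 lands with bottom-row=4; cleared 0 line(s) (total 0); column heights now [7 7 9 9 9 0], max=9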